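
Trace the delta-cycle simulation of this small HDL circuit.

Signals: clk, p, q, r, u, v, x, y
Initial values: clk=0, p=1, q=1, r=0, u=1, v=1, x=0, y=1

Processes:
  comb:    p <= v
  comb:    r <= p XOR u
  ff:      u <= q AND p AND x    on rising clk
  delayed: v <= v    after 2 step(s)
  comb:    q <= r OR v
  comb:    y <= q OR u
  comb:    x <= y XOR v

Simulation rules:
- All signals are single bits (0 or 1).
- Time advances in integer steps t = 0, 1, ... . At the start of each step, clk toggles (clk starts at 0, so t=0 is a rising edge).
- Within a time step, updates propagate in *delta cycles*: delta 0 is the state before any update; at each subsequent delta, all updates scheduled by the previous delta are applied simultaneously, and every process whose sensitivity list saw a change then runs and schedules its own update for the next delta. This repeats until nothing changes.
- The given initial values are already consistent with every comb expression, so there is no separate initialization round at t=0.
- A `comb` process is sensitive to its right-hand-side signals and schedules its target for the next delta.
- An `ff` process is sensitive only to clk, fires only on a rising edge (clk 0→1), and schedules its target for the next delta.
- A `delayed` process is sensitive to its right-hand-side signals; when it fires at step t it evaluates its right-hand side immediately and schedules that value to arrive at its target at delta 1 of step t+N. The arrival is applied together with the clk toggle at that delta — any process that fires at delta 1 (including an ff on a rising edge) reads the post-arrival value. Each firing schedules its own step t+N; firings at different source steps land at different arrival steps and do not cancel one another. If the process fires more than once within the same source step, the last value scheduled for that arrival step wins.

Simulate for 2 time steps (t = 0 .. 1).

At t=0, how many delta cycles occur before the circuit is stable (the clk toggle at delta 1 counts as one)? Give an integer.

t0.Δ0 u=1 v=1 r=0 x=0 q=1 y=1 clk=0 p=1
t0.Δ1 u=1 v=1 r=0 x=0 q=1 y=1 clk=1 p=1
t0.Δ2 u=0 v=1 r=0 x=0 q=1 y=1 clk=1 p=1
t0.Δ3 u=0 v=1 r=1 x=0 q=1 y=1 clk=1 p=1
t1.Δ0 u=0 v=1 r=1 x=0 q=1 y=1 clk=1 p=1
t1.Δ1 u=0 v=1 r=1 x=0 q=1 y=1 clk=0 p=1

3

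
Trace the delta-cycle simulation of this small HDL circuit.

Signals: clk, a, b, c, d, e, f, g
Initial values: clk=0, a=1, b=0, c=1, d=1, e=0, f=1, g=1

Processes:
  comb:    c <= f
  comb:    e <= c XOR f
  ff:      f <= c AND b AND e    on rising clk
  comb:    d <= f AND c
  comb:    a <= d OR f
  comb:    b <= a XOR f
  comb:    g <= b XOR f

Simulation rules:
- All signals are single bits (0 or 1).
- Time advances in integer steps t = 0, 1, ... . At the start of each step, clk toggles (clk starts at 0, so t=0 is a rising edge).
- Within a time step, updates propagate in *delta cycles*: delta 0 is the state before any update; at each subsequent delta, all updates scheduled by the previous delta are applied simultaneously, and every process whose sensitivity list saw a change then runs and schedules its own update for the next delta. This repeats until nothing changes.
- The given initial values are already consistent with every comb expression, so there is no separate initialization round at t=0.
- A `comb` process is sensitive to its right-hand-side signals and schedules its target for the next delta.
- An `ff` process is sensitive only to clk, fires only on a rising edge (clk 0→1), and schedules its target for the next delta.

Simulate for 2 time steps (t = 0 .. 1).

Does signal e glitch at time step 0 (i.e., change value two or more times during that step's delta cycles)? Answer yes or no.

[bits: c,e,f,a,b,d,clk,g]
t=0: Δ0=10110101 Δ1=10110111 Δ2=10010111 Δ3=01011010 Δ4=00001011 Δ5=00000011 Δ6=00000010 | 6Δ
t=1: Δ0=00000010 Δ1=00000000 | 1Δ

yes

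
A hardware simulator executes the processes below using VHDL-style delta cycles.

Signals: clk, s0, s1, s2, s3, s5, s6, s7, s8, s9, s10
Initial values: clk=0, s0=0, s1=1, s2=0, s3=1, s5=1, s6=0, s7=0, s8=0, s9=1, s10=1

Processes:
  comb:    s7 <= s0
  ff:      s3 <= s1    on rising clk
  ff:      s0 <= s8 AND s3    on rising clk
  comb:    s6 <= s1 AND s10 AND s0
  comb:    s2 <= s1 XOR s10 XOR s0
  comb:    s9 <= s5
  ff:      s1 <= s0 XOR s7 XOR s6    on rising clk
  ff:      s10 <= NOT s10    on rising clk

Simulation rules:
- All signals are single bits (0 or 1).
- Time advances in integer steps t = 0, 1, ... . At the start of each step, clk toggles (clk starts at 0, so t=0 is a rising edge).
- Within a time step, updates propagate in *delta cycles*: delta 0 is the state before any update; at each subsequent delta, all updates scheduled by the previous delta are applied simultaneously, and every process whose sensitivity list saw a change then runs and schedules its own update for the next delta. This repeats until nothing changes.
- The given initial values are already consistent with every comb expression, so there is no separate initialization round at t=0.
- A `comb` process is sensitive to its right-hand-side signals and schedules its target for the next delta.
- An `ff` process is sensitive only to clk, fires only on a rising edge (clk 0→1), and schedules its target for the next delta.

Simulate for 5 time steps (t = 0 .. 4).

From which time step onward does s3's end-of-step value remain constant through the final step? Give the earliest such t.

t=0 Δ0: s1=1 clk=0 s0=0 s8=0 s6=0 s10=1 s2=0 s7=0 s3=1 s5=1 s9=1
  Δ1: clk:0→1
  Δ2: s1:1→0, s10:1→0
  (2Δ to stable)
t=1 Δ0: s1=0 clk=1 s0=0 s8=0 s6=0 s10=0 s2=0 s7=0 s3=1 s5=1 s9=1
  Δ1: clk:1→0
  (1Δ to stable)
t=2 Δ0: s1=0 clk=0 s0=0 s8=0 s6=0 s10=0 s2=0 s7=0 s3=1 s5=1 s9=1
  Δ1: clk:0→1
  Δ2: s10:0→1, s3:1→0
  Δ3: s2:0→1
  (3Δ to stable)
t=3 Δ0: s1=0 clk=1 s0=0 s8=0 s6=0 s10=1 s2=1 s7=0 s3=0 s5=1 s9=1
  Δ1: clk:1→0
  (1Δ to stable)
t=4 Δ0: s1=0 clk=0 s0=0 s8=0 s6=0 s10=1 s2=1 s7=0 s3=0 s5=1 s9=1
  Δ1: clk:0→1
  Δ2: s10:1→0
  Δ3: s2:1→0
  (3Δ to stable)

2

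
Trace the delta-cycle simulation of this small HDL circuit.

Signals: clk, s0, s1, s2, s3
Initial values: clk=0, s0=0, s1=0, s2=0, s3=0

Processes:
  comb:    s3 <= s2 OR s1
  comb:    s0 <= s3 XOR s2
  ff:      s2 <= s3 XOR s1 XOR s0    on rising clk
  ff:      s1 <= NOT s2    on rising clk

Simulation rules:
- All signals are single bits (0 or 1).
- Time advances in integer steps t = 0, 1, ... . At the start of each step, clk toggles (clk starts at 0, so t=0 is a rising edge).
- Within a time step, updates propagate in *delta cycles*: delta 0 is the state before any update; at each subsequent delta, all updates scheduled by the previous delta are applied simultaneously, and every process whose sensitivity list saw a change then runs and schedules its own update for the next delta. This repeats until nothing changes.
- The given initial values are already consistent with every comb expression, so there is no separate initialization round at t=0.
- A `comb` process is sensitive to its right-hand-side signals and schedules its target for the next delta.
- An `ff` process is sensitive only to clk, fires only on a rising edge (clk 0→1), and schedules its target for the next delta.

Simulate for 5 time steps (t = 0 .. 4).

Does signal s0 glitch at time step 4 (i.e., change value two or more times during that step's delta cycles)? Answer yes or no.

t=0 Δ0: s0=0 s1=0 s3=0 s2=0 clk=0
  Δ1: clk:0→1
  Δ2: s1:0→1
  Δ3: s3:0→1
  Δ4: s0:0→1
  (4Δ to stable)
t=1 Δ0: s0=1 s1=1 s3=1 s2=0 clk=1
  Δ1: clk:1→0
  (1Δ to stable)
t=2 Δ0: s0=1 s1=1 s3=1 s2=0 clk=0
  Δ1: clk:0→1
  Δ2: s2:0→1
  Δ3: s0:1→0
  (3Δ to stable)
t=3 Δ0: s0=0 s1=1 s3=1 s2=1 clk=1
  Δ1: clk:1→0
  (1Δ to stable)
t=4 Δ0: s0=0 s1=1 s3=1 s2=1 clk=0
  Δ1: clk:0→1
  Δ2: s1:1→0, s2:1→0
  Δ3: s0:0→1, s3:1→0
  Δ4: s0:1→0
  (4Δ to stable)

yes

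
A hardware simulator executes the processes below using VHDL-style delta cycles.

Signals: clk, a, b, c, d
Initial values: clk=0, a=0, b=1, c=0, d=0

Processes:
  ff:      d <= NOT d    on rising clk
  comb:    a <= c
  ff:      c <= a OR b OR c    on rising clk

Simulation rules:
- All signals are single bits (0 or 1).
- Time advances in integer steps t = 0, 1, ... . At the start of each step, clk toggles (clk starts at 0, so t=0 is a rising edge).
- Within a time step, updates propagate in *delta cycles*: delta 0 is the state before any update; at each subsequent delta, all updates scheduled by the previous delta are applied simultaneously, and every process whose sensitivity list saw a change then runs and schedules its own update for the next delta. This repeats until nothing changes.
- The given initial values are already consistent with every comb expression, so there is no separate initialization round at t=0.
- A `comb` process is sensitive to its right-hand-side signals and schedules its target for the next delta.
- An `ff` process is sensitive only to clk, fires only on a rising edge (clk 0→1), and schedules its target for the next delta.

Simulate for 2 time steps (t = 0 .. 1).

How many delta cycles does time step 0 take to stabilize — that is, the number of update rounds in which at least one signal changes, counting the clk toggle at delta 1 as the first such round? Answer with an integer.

3

t0.Δ0 b=1 clk=0 a=0 d=0 c=0
t0.Δ1 b=1 clk=1 a=0 d=0 c=0
t0.Δ2 b=1 clk=1 a=0 d=1 c=1
t0.Δ3 b=1 clk=1 a=1 d=1 c=1
t1.Δ0 b=1 clk=1 a=1 d=1 c=1
t1.Δ1 b=1 clk=0 a=1 d=1 c=1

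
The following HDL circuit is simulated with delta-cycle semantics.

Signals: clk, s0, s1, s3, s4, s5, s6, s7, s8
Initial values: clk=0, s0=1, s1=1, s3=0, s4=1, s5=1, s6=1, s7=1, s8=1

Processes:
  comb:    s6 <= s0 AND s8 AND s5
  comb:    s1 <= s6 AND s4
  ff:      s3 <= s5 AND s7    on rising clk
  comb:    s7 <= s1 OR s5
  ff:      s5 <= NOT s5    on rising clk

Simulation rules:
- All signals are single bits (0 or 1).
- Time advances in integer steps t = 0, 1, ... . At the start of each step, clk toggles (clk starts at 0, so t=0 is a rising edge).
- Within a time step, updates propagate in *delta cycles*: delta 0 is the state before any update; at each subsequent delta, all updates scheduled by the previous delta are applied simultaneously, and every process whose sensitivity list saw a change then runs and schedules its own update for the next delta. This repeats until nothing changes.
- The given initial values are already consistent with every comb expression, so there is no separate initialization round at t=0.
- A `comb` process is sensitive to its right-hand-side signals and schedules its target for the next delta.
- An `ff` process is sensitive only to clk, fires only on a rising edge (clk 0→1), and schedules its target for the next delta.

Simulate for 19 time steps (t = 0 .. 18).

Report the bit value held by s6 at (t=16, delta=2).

1

[bits: s1,s7,s8,clk,s3,s0,s6,s5,s4]
t=0: Δ0=111001111 Δ1=111101111 Δ2=111111101 Δ3=111111001 Δ4=011111001 Δ5=001111001 | 5Δ
t=1: Δ0=001111001 Δ1=001011001 | 1Δ
t=2: Δ0=001011001 Δ1=001111001 Δ2=001101011 Δ3=011101111 Δ4=111101111 | 4Δ
t=3: Δ0=111101111 Δ1=111001111 | 1Δ
t=4: Δ0=111001111 Δ1=111101111 Δ2=111111101 Δ3=111111001 Δ4=011111001 Δ5=001111001 | 5Δ
t=5: Δ0=001111001 Δ1=001011001 | 1Δ
t=6: Δ0=001011001 Δ1=001111001 Δ2=001101011 Δ3=011101111 Δ4=111101111 | 4Δ
t=7: Δ0=111101111 Δ1=111001111 | 1Δ
t=8: Δ0=111001111 Δ1=111101111 Δ2=111111101 Δ3=111111001 Δ4=011111001 Δ5=001111001 | 5Δ
t=9: Δ0=001111001 Δ1=001011001 | 1Δ
t=10: Δ0=001011001 Δ1=001111001 Δ2=001101011 Δ3=011101111 Δ4=111101111 | 4Δ
t=11: Δ0=111101111 Δ1=111001111 | 1Δ
t=12: Δ0=111001111 Δ1=111101111 Δ2=111111101 Δ3=111111001 Δ4=011111001 Δ5=001111001 | 5Δ
t=13: Δ0=001111001 Δ1=001011001 | 1Δ
t=14: Δ0=001011001 Δ1=001111001 Δ2=001101011 Δ3=011101111 Δ4=111101111 | 4Δ
t=15: Δ0=111101111 Δ1=111001111 | 1Δ
t=16: Δ0=111001111 Δ1=111101111 Δ2=111111101 Δ3=111111001 Δ4=011111001 Δ5=001111001 | 5Δ
t=17: Δ0=001111001 Δ1=001011001 | 1Δ
t=18: Δ0=001011001 Δ1=001111001 Δ2=001101011 Δ3=011101111 Δ4=111101111 | 4Δ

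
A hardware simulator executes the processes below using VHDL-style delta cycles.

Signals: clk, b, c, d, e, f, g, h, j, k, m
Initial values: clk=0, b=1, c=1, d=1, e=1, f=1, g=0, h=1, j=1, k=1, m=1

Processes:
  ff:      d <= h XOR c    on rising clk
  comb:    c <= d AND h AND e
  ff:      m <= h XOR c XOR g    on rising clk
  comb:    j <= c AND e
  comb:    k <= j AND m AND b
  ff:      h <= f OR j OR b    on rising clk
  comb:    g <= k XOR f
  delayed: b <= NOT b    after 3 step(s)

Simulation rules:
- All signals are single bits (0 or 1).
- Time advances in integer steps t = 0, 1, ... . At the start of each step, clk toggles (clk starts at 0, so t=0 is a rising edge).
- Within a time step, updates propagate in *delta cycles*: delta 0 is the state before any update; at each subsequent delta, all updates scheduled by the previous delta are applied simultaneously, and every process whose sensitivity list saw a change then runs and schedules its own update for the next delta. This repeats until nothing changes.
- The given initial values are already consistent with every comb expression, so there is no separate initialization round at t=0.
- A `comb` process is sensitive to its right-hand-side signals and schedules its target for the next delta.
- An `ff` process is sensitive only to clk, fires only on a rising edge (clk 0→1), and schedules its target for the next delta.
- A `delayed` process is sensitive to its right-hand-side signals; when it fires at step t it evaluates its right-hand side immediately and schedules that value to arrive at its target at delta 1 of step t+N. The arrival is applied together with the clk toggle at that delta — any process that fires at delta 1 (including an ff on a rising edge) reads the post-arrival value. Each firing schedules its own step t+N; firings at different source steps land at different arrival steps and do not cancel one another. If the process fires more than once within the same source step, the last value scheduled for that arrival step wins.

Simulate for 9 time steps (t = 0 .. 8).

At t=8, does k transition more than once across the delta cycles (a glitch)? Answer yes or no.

yes

t=0 Δ0: h=1 e=1 clk=0 b=1 d=1 j=1 f=1 k=1 g=0 c=1 m=1
  Δ1: clk:0→1
  Δ2: d:1→0, m:1→0
  Δ3: k:1→0, c:1→0
  Δ4: j:1→0, g:0→1
  (4Δ to stable)
t=1 Δ0: h=1 e=1 clk=1 b=1 d=0 j=0 f=1 k=0 g=1 c=0 m=0
  Δ1: clk:1→0
  (1Δ to stable)
t=2 Δ0: h=1 e=1 clk=0 b=1 d=0 j=0 f=1 k=0 g=1 c=0 m=0
  Δ1: clk:0→1
  Δ2: d:0→1
  Δ3: c:0→1
  Δ4: j:0→1
  (4Δ to stable)
t=3 Δ0: h=1 e=1 clk=1 b=1 d=1 j=1 f=1 k=0 g=1 c=1 m=0
  Δ1: clk:1→0
  (1Δ to stable)
t=4 Δ0: h=1 e=1 clk=0 b=1 d=1 j=1 f=1 k=0 g=1 c=1 m=0
  Δ1: clk:0→1
  Δ2: d:1→0, m:0→1
  Δ3: k:0→1, c:1→0
  Δ4: j:1→0, g:1→0
  Δ5: k:1→0
  Δ6: g:0→1
  (6Δ to stable)
t=5 Δ0: h=1 e=1 clk=1 b=1 d=0 j=0 f=1 k=0 g=1 c=0 m=1
  Δ1: clk:1→0
  (1Δ to stable)
t=6 Δ0: h=1 e=1 clk=0 b=1 d=0 j=0 f=1 k=0 g=1 c=0 m=1
  Δ1: clk:0→1
  Δ2: d:0→1, m:1→0
  Δ3: c:0→1
  Δ4: j:0→1
  (4Δ to stable)
t=7 Δ0: h=1 e=1 clk=1 b=1 d=1 j=1 f=1 k=0 g=1 c=1 m=0
  Δ1: clk:1→0
  (1Δ to stable)
t=8 Δ0: h=1 e=1 clk=0 b=1 d=1 j=1 f=1 k=0 g=1 c=1 m=0
  Δ1: clk:0→1
  Δ2: d:1→0, m:0→1
  Δ3: k:0→1, c:1→0
  Δ4: j:1→0, g:1→0
  Δ5: k:1→0
  Δ6: g:0→1
  (6Δ to stable)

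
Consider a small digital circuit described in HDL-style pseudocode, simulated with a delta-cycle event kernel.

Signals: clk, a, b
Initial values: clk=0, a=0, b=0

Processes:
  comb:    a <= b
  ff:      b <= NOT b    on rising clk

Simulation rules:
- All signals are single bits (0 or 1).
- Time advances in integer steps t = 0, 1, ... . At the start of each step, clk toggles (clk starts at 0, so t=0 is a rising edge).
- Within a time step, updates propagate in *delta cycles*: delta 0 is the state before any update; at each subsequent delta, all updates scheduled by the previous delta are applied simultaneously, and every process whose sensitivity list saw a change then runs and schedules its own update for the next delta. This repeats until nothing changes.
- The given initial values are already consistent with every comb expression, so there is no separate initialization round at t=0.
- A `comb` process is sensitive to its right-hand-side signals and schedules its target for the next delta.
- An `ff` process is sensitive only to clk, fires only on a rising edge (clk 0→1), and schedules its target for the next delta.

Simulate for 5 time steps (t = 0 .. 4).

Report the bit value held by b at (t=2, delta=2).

[bits: clk,a,b]
t=0: Δ0=000 Δ1=100 Δ2=101 Δ3=111 | 3Δ
t=1: Δ0=111 Δ1=011 | 1Δ
t=2: Δ0=011 Δ1=111 Δ2=110 Δ3=100 | 3Δ
t=3: Δ0=100 Δ1=000 | 1Δ
t=4: Δ0=000 Δ1=100 Δ2=101 Δ3=111 | 3Δ

0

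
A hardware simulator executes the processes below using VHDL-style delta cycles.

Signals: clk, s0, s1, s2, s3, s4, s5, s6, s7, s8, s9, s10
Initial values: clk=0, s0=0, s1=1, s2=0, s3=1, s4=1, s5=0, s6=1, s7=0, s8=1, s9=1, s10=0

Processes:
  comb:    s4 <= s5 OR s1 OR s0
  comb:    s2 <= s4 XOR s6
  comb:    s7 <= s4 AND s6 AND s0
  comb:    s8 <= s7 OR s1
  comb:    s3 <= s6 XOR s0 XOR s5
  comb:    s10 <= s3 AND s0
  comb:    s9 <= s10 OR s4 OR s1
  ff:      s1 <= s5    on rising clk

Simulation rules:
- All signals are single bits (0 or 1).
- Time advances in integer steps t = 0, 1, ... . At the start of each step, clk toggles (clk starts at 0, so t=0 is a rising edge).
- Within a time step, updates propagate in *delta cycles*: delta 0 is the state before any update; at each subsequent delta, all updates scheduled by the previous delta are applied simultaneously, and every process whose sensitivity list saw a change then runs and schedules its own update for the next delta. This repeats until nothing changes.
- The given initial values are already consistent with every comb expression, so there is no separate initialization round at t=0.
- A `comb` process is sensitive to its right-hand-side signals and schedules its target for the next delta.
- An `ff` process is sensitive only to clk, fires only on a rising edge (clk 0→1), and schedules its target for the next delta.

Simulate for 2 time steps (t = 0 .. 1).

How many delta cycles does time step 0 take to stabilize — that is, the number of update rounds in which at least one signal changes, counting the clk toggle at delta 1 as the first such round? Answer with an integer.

4

t0.Δ0 s3=1 s1=1 s9=1 s4=1 s2=0 s7=0 s5=0 clk=0 s0=0 s10=0 s6=1 s8=1
t0.Δ1 s3=1 s1=1 s9=1 s4=1 s2=0 s7=0 s5=0 clk=1 s0=0 s10=0 s6=1 s8=1
t0.Δ2 s3=1 s1=0 s9=1 s4=1 s2=0 s7=0 s5=0 clk=1 s0=0 s10=0 s6=1 s8=1
t0.Δ3 s3=1 s1=0 s9=1 s4=0 s2=0 s7=0 s5=0 clk=1 s0=0 s10=0 s6=1 s8=0
t0.Δ4 s3=1 s1=0 s9=0 s4=0 s2=1 s7=0 s5=0 clk=1 s0=0 s10=0 s6=1 s8=0
t1.Δ0 s3=1 s1=0 s9=0 s4=0 s2=1 s7=0 s5=0 clk=1 s0=0 s10=0 s6=1 s8=0
t1.Δ1 s3=1 s1=0 s9=0 s4=0 s2=1 s7=0 s5=0 clk=0 s0=0 s10=0 s6=1 s8=0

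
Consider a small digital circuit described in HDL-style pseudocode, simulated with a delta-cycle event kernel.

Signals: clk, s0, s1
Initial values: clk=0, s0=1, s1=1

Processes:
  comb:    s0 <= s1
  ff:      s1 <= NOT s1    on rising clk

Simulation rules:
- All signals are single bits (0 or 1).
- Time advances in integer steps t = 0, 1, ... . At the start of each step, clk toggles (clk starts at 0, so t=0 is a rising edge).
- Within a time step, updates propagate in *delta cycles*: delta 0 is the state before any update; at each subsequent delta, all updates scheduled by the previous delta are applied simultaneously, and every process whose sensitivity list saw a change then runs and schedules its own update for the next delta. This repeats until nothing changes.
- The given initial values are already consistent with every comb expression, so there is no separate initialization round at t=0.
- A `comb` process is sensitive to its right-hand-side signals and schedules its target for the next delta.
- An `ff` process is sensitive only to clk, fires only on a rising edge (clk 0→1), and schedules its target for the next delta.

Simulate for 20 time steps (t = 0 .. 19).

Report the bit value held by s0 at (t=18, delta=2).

0

t=0 Δ0: s1=1 clk=0 s0=1
  Δ1: clk:0→1
  Δ2: s1:1→0
  Δ3: s0:1→0
  (3Δ to stable)
t=1 Δ0: s1=0 clk=1 s0=0
  Δ1: clk:1→0
  (1Δ to stable)
t=2 Δ0: s1=0 clk=0 s0=0
  Δ1: clk:0→1
  Δ2: s1:0→1
  Δ3: s0:0→1
  (3Δ to stable)
t=3 Δ0: s1=1 clk=1 s0=1
  Δ1: clk:1→0
  (1Δ to stable)
t=4 Δ0: s1=1 clk=0 s0=1
  Δ1: clk:0→1
  Δ2: s1:1→0
  Δ3: s0:1→0
  (3Δ to stable)
t=5 Δ0: s1=0 clk=1 s0=0
  Δ1: clk:1→0
  (1Δ to stable)
t=6 Δ0: s1=0 clk=0 s0=0
  Δ1: clk:0→1
  Δ2: s1:0→1
  Δ3: s0:0→1
  (3Δ to stable)
t=7 Δ0: s1=1 clk=1 s0=1
  Δ1: clk:1→0
  (1Δ to stable)
t=8 Δ0: s1=1 clk=0 s0=1
  Δ1: clk:0→1
  Δ2: s1:1→0
  Δ3: s0:1→0
  (3Δ to stable)
t=9 Δ0: s1=0 clk=1 s0=0
  Δ1: clk:1→0
  (1Δ to stable)
t=10 Δ0: s1=0 clk=0 s0=0
  Δ1: clk:0→1
  Δ2: s1:0→1
  Δ3: s0:0→1
  (3Δ to stable)
t=11 Δ0: s1=1 clk=1 s0=1
  Δ1: clk:1→0
  (1Δ to stable)
t=12 Δ0: s1=1 clk=0 s0=1
  Δ1: clk:0→1
  Δ2: s1:1→0
  Δ3: s0:1→0
  (3Δ to stable)
t=13 Δ0: s1=0 clk=1 s0=0
  Δ1: clk:1→0
  (1Δ to stable)
t=14 Δ0: s1=0 clk=0 s0=0
  Δ1: clk:0→1
  Δ2: s1:0→1
  Δ3: s0:0→1
  (3Δ to stable)
t=15 Δ0: s1=1 clk=1 s0=1
  Δ1: clk:1→0
  (1Δ to stable)
t=16 Δ0: s1=1 clk=0 s0=1
  Δ1: clk:0→1
  Δ2: s1:1→0
  Δ3: s0:1→0
  (3Δ to stable)
t=17 Δ0: s1=0 clk=1 s0=0
  Δ1: clk:1→0
  (1Δ to stable)
t=18 Δ0: s1=0 clk=0 s0=0
  Δ1: clk:0→1
  Δ2: s1:0→1
  Δ3: s0:0→1
  (3Δ to stable)
t=19 Δ0: s1=1 clk=1 s0=1
  Δ1: clk:1→0
  (1Δ to stable)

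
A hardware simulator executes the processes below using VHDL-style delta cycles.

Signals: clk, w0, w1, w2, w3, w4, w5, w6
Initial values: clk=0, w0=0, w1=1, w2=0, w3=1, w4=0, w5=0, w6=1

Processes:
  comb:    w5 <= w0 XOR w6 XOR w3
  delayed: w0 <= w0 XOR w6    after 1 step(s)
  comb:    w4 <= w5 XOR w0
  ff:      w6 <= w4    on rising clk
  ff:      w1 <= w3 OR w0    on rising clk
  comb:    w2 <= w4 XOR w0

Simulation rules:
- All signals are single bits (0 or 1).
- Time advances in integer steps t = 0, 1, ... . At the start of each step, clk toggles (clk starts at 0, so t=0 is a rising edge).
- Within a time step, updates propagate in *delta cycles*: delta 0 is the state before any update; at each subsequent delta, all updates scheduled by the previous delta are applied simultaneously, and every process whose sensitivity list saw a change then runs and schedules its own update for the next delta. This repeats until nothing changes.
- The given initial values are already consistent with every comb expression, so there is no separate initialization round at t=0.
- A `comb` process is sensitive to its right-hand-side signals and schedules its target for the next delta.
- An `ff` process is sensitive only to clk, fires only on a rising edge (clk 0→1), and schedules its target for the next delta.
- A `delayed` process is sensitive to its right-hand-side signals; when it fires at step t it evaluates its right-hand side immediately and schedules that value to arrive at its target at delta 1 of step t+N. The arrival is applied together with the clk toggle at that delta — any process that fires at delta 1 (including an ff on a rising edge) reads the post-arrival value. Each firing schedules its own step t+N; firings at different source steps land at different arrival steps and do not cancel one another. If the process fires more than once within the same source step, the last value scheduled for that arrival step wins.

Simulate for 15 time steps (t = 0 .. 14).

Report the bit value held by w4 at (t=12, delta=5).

1

t=0 Δ0: w3=1 w0=0 w6=1 w2=0 w4=0 w1=1 w5=0 clk=0
  Δ1: clk:0→1
  Δ2: w6:1→0
  Δ3: w5:0→1
  Δ4: w4:0→1
  Δ5: w2:0→1
  (5Δ to stable)
t=1 Δ0: w3=1 w0=0 w6=0 w2=1 w4=1 w1=1 w5=1 clk=1
  Δ1: clk:1→0
  (1Δ to stable)
t=2 Δ0: w3=1 w0=0 w6=0 w2=1 w4=1 w1=1 w5=1 clk=0
  Δ1: clk:0→1
  Δ2: w6:0→1
  Δ3: w5:1→0
  Δ4: w4:1→0
  Δ5: w2:1→0
  (5Δ to stable)
t=3 Δ0: w3=1 w0=0 w6=1 w2=0 w4=0 w1=1 w5=0 clk=1
  Δ1: w0:0→1, clk:1→0
  Δ2: w2:0→1, w4:0→1, w5:0→1
  Δ3: w2:1→0, w4:1→0
  Δ4: w2:0→1
  (4Δ to stable)
t=4 Δ0: w3=1 w0=1 w6=1 w2=1 w4=0 w1=1 w5=1 clk=0
  Δ1: w0:1→0, clk:0→1
  Δ2: w6:1→0, w2:1→0, w4:0→1, w5:1→0
  Δ3: w2:0→1, w4:1→0, w5:0→1
  Δ4: w2:1→0, w4:0→1
  Δ5: w2:0→1
  (5Δ to stable)
t=5 Δ0: w3=1 w0=0 w6=0 w2=1 w4=1 w1=1 w5=1 clk=1
  Δ1: clk:1→0
  (1Δ to stable)
t=6 Δ0: w3=1 w0=0 w6=0 w2=1 w4=1 w1=1 w5=1 clk=0
  Δ1: clk:0→1
  Δ2: w6:0→1
  Δ3: w5:1→0
  Δ4: w4:1→0
  Δ5: w2:1→0
  (5Δ to stable)
t=7 Δ0: w3=1 w0=0 w6=1 w2=0 w4=0 w1=1 w5=0 clk=1
  Δ1: w0:0→1, clk:1→0
  Δ2: w2:0→1, w4:0→1, w5:0→1
  Δ3: w2:1→0, w4:1→0
  Δ4: w2:0→1
  (4Δ to stable)
t=8 Δ0: w3=1 w0=1 w6=1 w2=1 w4=0 w1=1 w5=1 clk=0
  Δ1: w0:1→0, clk:0→1
  Δ2: w6:1→0, w2:1→0, w4:0→1, w5:1→0
  Δ3: w2:0→1, w4:1→0, w5:0→1
  Δ4: w2:1→0, w4:0→1
  Δ5: w2:0→1
  (5Δ to stable)
t=9 Δ0: w3=1 w0=0 w6=0 w2=1 w4=1 w1=1 w5=1 clk=1
  Δ1: clk:1→0
  (1Δ to stable)
t=10 Δ0: w3=1 w0=0 w6=0 w2=1 w4=1 w1=1 w5=1 clk=0
  Δ1: clk:0→1
  Δ2: w6:0→1
  Δ3: w5:1→0
  Δ4: w4:1→0
  Δ5: w2:1→0
  (5Δ to stable)
t=11 Δ0: w3=1 w0=0 w6=1 w2=0 w4=0 w1=1 w5=0 clk=1
  Δ1: w0:0→1, clk:1→0
  Δ2: w2:0→1, w4:0→1, w5:0→1
  Δ3: w2:1→0, w4:1→0
  Δ4: w2:0→1
  (4Δ to stable)
t=12 Δ0: w3=1 w0=1 w6=1 w2=1 w4=0 w1=1 w5=1 clk=0
  Δ1: w0:1→0, clk:0→1
  Δ2: w6:1→0, w2:1→0, w4:0→1, w5:1→0
  Δ3: w2:0→1, w4:1→0, w5:0→1
  Δ4: w2:1→0, w4:0→1
  Δ5: w2:0→1
  (5Δ to stable)
t=13 Δ0: w3=1 w0=0 w6=0 w2=1 w4=1 w1=1 w5=1 clk=1
  Δ1: clk:1→0
  (1Δ to stable)
t=14 Δ0: w3=1 w0=0 w6=0 w2=1 w4=1 w1=1 w5=1 clk=0
  Δ1: clk:0→1
  Δ2: w6:0→1
  Δ3: w5:1→0
  Δ4: w4:1→0
  Δ5: w2:1→0
  (5Δ to stable)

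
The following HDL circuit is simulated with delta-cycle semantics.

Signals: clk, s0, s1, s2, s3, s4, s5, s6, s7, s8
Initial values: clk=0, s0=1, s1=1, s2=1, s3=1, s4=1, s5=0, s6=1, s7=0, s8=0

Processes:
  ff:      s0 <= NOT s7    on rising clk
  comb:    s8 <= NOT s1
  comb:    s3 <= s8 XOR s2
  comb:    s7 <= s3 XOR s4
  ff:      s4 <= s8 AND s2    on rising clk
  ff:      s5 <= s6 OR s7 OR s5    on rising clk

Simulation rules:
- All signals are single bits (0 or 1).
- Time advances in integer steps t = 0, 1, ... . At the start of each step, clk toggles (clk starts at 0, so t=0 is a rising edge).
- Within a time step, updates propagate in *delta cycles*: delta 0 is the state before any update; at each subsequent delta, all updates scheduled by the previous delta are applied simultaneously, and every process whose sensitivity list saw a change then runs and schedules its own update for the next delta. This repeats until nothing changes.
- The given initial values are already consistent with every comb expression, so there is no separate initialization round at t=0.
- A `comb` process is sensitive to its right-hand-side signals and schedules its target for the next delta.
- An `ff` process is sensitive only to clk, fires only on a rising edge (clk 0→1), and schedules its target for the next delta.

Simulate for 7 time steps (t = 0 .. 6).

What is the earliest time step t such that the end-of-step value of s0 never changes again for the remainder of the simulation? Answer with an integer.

[bits: s4,s0,s1,s5,s7,s6,s3,clk,s8,s2]
t=0: Δ0=1110011001 Δ1=1110011101 Δ2=0111011101 Δ3=0111111101 | 3Δ
t=1: Δ0=0111111101 Δ1=0111111001 | 1Δ
t=2: Δ0=0111111001 Δ1=0111111101 Δ2=0011111101 | 2Δ
t=3: Δ0=0011111101 Δ1=0011111001 | 1Δ
t=4: Δ0=0011111001 Δ1=0011111101 | 1Δ
t=5: Δ0=0011111101 Δ1=0011111001 | 1Δ
t=6: Δ0=0011111001 Δ1=0011111101 | 1Δ

2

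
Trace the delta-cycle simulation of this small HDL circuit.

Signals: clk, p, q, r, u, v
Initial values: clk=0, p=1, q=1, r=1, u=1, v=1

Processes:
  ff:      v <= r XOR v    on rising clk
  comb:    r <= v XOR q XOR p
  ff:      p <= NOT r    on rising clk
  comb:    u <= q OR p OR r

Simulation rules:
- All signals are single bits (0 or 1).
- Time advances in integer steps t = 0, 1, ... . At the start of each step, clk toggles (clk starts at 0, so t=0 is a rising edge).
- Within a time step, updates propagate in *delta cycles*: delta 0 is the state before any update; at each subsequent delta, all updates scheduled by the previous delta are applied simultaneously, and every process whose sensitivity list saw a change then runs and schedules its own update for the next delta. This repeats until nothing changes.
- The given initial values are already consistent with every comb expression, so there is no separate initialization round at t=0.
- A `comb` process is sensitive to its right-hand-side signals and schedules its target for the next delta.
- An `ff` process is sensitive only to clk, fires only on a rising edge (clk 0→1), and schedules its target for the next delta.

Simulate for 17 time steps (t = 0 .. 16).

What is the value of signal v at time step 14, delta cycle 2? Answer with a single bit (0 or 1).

1

[bits: u,v,p,r,q,clk]
t=0: Δ0=111110 Δ1=111111 Δ2=100111 | 2Δ
t=1: Δ0=100111 Δ1=100110 | 1Δ
t=2: Δ0=100110 Δ1=100111 Δ2=110111 Δ3=110011 | 3Δ
t=3: Δ0=110011 Δ1=110010 | 1Δ
t=4: Δ0=110010 Δ1=110011 Δ2=111011 Δ3=111111 | 3Δ
t=5: Δ0=111111 Δ1=111110 | 1Δ
t=6: Δ0=111110 Δ1=111111 Δ2=100111 | 2Δ
t=7: Δ0=100111 Δ1=100110 | 1Δ
t=8: Δ0=100110 Δ1=100111 Δ2=110111 Δ3=110011 | 3Δ
t=9: Δ0=110011 Δ1=110010 | 1Δ
t=10: Δ0=110010 Δ1=110011 Δ2=111011 Δ3=111111 | 3Δ
t=11: Δ0=111111 Δ1=111110 | 1Δ
t=12: Δ0=111110 Δ1=111111 Δ2=100111 | 2Δ
t=13: Δ0=100111 Δ1=100110 | 1Δ
t=14: Δ0=100110 Δ1=100111 Δ2=110111 Δ3=110011 | 3Δ
t=15: Δ0=110011 Δ1=110010 | 1Δ
t=16: Δ0=110010 Δ1=110011 Δ2=111011 Δ3=111111 | 3Δ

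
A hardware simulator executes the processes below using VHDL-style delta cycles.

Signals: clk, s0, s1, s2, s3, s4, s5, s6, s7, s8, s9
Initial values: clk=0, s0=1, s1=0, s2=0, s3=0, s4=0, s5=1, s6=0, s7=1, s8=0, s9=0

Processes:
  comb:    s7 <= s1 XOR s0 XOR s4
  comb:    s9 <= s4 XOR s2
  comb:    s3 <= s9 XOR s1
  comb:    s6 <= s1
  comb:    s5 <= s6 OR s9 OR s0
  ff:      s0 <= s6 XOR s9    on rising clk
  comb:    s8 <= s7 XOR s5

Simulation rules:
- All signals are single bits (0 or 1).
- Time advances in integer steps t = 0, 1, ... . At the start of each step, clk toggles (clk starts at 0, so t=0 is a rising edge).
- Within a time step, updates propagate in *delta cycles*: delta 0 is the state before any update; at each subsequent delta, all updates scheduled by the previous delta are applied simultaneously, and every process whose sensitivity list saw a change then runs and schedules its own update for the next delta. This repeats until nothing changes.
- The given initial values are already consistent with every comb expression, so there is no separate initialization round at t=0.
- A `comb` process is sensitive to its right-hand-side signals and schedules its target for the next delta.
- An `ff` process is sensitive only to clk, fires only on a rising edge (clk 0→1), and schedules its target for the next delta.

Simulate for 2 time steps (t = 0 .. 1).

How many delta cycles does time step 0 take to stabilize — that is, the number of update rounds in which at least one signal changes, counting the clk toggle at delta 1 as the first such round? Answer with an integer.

[bits: s4,s2,s5,s0,s7,s6,s9,clk,s3,s8,s1]
t=0: Δ0=00111000000 Δ1=00111001000 Δ2=00101001000 Δ3=00000001000 | 3Δ
t=1: Δ0=00000001000 Δ1=00000000000 | 1Δ

3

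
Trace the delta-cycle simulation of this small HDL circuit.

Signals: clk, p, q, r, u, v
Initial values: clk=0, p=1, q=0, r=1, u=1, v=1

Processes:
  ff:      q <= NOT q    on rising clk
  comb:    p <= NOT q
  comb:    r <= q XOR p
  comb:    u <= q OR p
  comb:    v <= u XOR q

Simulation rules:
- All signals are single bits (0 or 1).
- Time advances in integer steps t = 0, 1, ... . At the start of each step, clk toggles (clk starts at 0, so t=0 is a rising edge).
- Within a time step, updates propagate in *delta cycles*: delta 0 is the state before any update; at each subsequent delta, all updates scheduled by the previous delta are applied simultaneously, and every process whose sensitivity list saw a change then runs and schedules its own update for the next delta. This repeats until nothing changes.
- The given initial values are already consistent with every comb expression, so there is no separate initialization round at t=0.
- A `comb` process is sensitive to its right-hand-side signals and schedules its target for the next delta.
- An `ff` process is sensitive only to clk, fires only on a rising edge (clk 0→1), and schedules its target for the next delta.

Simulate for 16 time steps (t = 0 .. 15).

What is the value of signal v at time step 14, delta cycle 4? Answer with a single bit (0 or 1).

0

t=0 Δ0: r=1 v=1 clk=0 q=0 p=1 u=1
  Δ1: clk:0→1
  Δ2: q:0→1
  Δ3: r:1→0, v:1→0, p:1→0
  Δ4: r:0→1
  (4Δ to stable)
t=1 Δ0: r=1 v=0 clk=1 q=1 p=0 u=1
  Δ1: clk:1→0
  (1Δ to stable)
t=2 Δ0: r=1 v=0 clk=0 q=1 p=0 u=1
  Δ1: clk:0→1
  Δ2: q:1→0
  Δ3: r:1→0, v:0→1, p:0→1, u:1→0
  Δ4: r:0→1, v:1→0, u:0→1
  Δ5: v:0→1
  (5Δ to stable)
t=3 Δ0: r=1 v=1 clk=1 q=0 p=1 u=1
  Δ1: clk:1→0
  (1Δ to stable)
t=4 Δ0: r=1 v=1 clk=0 q=0 p=1 u=1
  Δ1: clk:0→1
  Δ2: q:0→1
  Δ3: r:1→0, v:1→0, p:1→0
  Δ4: r:0→1
  (4Δ to stable)
t=5 Δ0: r=1 v=0 clk=1 q=1 p=0 u=1
  Δ1: clk:1→0
  (1Δ to stable)
t=6 Δ0: r=1 v=0 clk=0 q=1 p=0 u=1
  Δ1: clk:0→1
  Δ2: q:1→0
  Δ3: r:1→0, v:0→1, p:0→1, u:1→0
  Δ4: r:0→1, v:1→0, u:0→1
  Δ5: v:0→1
  (5Δ to stable)
t=7 Δ0: r=1 v=1 clk=1 q=0 p=1 u=1
  Δ1: clk:1→0
  (1Δ to stable)
t=8 Δ0: r=1 v=1 clk=0 q=0 p=1 u=1
  Δ1: clk:0→1
  Δ2: q:0→1
  Δ3: r:1→0, v:1→0, p:1→0
  Δ4: r:0→1
  (4Δ to stable)
t=9 Δ0: r=1 v=0 clk=1 q=1 p=0 u=1
  Δ1: clk:1→0
  (1Δ to stable)
t=10 Δ0: r=1 v=0 clk=0 q=1 p=0 u=1
  Δ1: clk:0→1
  Δ2: q:1→0
  Δ3: r:1→0, v:0→1, p:0→1, u:1→0
  Δ4: r:0→1, v:1→0, u:0→1
  Δ5: v:0→1
  (5Δ to stable)
t=11 Δ0: r=1 v=1 clk=1 q=0 p=1 u=1
  Δ1: clk:1→0
  (1Δ to stable)
t=12 Δ0: r=1 v=1 clk=0 q=0 p=1 u=1
  Δ1: clk:0→1
  Δ2: q:0→1
  Δ3: r:1→0, v:1→0, p:1→0
  Δ4: r:0→1
  (4Δ to stable)
t=13 Δ0: r=1 v=0 clk=1 q=1 p=0 u=1
  Δ1: clk:1→0
  (1Δ to stable)
t=14 Δ0: r=1 v=0 clk=0 q=1 p=0 u=1
  Δ1: clk:0→1
  Δ2: q:1→0
  Δ3: r:1→0, v:0→1, p:0→1, u:1→0
  Δ4: r:0→1, v:1→0, u:0→1
  Δ5: v:0→1
  (5Δ to stable)
t=15 Δ0: r=1 v=1 clk=1 q=0 p=1 u=1
  Δ1: clk:1→0
  (1Δ to stable)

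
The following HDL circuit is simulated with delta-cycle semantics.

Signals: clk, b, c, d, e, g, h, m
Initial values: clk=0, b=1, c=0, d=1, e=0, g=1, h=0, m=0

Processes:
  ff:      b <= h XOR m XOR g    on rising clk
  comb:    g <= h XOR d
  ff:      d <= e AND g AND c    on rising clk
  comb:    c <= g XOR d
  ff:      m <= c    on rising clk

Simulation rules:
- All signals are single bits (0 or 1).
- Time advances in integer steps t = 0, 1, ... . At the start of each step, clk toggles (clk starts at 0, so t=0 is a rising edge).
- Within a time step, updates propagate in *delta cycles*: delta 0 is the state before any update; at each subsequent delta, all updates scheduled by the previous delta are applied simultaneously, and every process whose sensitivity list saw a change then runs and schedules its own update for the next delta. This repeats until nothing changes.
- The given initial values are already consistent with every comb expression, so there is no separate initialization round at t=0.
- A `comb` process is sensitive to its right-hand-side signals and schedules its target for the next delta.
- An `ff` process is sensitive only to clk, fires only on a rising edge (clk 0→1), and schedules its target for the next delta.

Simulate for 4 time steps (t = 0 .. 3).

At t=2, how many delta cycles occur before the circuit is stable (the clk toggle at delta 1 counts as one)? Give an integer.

2

t=0 Δ0: e=0 b=1 clk=0 m=0 h=0 d=1 c=0 g=1
  Δ1: clk:0→1
  Δ2: d:1→0
  Δ3: c:0→1, g:1→0
  Δ4: c:1→0
  (4Δ to stable)
t=1 Δ0: e=0 b=1 clk=1 m=0 h=0 d=0 c=0 g=0
  Δ1: clk:1→0
  (1Δ to stable)
t=2 Δ0: e=0 b=1 clk=0 m=0 h=0 d=0 c=0 g=0
  Δ1: clk:0→1
  Δ2: b:1→0
  (2Δ to stable)
t=3 Δ0: e=0 b=0 clk=1 m=0 h=0 d=0 c=0 g=0
  Δ1: clk:1→0
  (1Δ to stable)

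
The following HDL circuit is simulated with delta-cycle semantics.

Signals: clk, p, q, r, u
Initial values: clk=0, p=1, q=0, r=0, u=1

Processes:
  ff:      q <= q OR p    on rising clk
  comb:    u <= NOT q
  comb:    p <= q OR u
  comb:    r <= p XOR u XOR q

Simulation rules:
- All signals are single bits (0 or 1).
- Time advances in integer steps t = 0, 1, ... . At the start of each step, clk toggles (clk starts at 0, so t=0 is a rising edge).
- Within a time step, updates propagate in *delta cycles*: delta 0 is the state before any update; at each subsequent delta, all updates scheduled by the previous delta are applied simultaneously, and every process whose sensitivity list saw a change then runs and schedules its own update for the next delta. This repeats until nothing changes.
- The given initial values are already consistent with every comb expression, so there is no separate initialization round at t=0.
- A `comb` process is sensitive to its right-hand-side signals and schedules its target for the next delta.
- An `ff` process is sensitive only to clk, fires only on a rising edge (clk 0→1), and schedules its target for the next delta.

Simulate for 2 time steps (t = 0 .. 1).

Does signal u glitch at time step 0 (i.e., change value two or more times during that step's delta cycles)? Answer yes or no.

[bits: r,u,clk,p,q]
t=0: Δ0=01010 Δ1=01110 Δ2=01111 Δ3=10111 Δ4=00111 | 4Δ
t=1: Δ0=00111 Δ1=00011 | 1Δ

no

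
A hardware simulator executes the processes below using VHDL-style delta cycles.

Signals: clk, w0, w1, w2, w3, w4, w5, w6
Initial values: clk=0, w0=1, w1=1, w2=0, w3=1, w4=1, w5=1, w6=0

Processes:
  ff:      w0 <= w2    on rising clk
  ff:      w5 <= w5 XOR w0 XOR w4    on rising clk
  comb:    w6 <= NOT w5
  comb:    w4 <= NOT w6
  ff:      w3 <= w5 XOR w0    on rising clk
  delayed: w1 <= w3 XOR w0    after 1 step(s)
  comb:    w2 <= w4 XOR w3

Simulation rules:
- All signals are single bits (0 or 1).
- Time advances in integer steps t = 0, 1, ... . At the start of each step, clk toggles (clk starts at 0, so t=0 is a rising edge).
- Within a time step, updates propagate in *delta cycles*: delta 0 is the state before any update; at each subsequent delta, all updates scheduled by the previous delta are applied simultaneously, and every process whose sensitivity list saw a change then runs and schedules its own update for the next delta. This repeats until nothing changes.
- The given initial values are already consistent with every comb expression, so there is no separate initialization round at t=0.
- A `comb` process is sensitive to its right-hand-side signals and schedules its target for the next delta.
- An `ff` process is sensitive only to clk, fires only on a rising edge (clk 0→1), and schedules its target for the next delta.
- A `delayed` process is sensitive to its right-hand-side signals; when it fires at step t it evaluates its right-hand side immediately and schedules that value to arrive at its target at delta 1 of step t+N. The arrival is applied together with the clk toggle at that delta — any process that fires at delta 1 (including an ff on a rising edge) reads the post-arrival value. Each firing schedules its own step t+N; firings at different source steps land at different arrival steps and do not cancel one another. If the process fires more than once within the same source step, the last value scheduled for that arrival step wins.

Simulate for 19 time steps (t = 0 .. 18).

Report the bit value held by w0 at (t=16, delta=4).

1

[bits: w1,w5,w0,w4,w2,w3,clk,w6]
t=0: Δ0=11110100 Δ1=11110110 Δ2=11010010 Δ3=11011010 | 3Δ
t=1: Δ0=11011010 Δ1=01011000 | 1Δ
t=2: Δ0=01011000 Δ1=01011010 Δ2=00111110 Δ3=00110111 Δ4=00100111 Δ5=00101111 | 5Δ
t=3: Δ0=00101111 Δ1=00101101 | 1Δ
t=4: Δ0=00101101 Δ1=00101111 Δ2=01101111 Δ3=01101110 Δ4=01111110 Δ5=01110110 | 5Δ
t=5: Δ0=01110110 Δ1=01110100 | 1Δ
t=6: Δ0=01110100 Δ1=01110110 Δ2=01010010 Δ3=01011010 | 3Δ
t=7: Δ0=01011010 Δ1=01011000 | 1Δ
t=8: Δ0=01011000 Δ1=01011010 Δ2=00111110 Δ3=00110111 Δ4=00100111 Δ5=00101111 | 5Δ
t=9: Δ0=00101111 Δ1=00101101 | 1Δ
t=10: Δ0=00101101 Δ1=00101111 Δ2=01101111 Δ3=01101110 Δ4=01111110 Δ5=01110110 | 5Δ
t=11: Δ0=01110110 Δ1=01110100 | 1Δ
t=12: Δ0=01110100 Δ1=01110110 Δ2=01010010 Δ3=01011010 | 3Δ
t=13: Δ0=01011010 Δ1=01011000 | 1Δ
t=14: Δ0=01011000 Δ1=01011010 Δ2=00111110 Δ3=00110111 Δ4=00100111 Δ5=00101111 | 5Δ
t=15: Δ0=00101111 Δ1=00101101 | 1Δ
t=16: Δ0=00101101 Δ1=00101111 Δ2=01101111 Δ3=01101110 Δ4=01111110 Δ5=01110110 | 5Δ
t=17: Δ0=01110110 Δ1=01110100 | 1Δ
t=18: Δ0=01110100 Δ1=01110110 Δ2=01010010 Δ3=01011010 | 3Δ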